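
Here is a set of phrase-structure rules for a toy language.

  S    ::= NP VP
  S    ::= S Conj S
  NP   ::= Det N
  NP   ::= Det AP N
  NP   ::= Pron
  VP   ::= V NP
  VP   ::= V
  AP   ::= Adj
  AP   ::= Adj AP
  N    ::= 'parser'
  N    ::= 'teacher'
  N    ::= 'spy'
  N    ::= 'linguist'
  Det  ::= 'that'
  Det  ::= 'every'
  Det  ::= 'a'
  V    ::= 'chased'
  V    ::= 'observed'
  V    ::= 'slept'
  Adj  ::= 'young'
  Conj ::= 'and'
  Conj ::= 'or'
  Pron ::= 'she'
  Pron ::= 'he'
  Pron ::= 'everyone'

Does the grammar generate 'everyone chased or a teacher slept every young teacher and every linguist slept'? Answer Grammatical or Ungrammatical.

Grammatical

S
  S
    NP
      Pron: everyone
    VP
      V: chased
  Conj: or
  S
    S
      NP
        Det: a
        N: teacher
      VP
        V: slept
        NP
          Det: every
          AP
            Adj: young
          N: teacher
    Conj: and
    S
      NP
        Det: every
        N: linguist
      VP
        V: slept
Every word is introduced by a lexical rule and the phrasal rules combine the resulting categories into a single S.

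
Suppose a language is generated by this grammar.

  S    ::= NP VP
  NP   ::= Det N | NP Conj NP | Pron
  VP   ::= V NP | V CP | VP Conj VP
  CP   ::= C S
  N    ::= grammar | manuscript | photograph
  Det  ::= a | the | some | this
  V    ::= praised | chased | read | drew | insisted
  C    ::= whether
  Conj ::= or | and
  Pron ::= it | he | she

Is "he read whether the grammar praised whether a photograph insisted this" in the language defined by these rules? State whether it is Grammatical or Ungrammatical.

For S → NP VP, the only prefix that parses as NP is 'he', but the remainder 'read whether the grammar praised whether a photograph insisted this' is not a VP under these rules.

Ungrammatical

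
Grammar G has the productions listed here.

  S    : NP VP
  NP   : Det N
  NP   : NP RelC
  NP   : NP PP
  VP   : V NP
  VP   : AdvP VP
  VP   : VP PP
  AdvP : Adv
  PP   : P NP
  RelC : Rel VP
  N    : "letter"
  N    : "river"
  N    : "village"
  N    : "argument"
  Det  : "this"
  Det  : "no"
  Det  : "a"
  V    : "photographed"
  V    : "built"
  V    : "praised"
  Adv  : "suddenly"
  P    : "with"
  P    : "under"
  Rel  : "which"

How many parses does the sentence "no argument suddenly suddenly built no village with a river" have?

4

Two of the 4 distinct bracketings:
[S [NP [Det no] [N argument]] [VP [AdvP [Adv suddenly]] [VP [AdvP [Adv suddenly]] [VP [V built] [NP [NP [Det no] [N village]] [PP [P with] [NP [Det a] [N river]]]]]]]]
[S [NP [Det no] [N argument]] [VP [AdvP [Adv suddenly]] [VP [AdvP [Adv suddenly]] [VP [VP [V built] [NP [Det no] [N village]]] [PP [P with] [NP [Det a] [N river]]]]]]]
The difference turns on whether NP → NP PP is used at the relevant span, versus an alternative expansion of NP.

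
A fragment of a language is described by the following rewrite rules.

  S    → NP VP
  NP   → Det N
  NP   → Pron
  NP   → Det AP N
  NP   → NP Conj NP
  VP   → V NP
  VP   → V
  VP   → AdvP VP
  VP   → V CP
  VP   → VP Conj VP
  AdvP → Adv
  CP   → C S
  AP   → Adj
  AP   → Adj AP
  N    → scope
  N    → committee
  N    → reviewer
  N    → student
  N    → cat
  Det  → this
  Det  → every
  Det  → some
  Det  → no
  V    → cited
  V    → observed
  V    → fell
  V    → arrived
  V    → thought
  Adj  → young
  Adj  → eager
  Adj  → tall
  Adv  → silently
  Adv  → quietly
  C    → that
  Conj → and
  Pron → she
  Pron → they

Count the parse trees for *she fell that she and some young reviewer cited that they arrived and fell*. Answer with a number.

Two of the 3 distinct bracketings:
[S [NP [Pron she]] [VP [V fell] [CP [C that] [S [NP [NP [Pron she]] [Conj and] [NP [Det some] [AP [Adj young]] [N reviewer]]] [VP [V cited] [CP [C that] [S [NP [Pron they]] [VP [VP [V arrived]] [Conj and] [VP [V fell]]]]]]]]]]
[S [NP [Pron she]] [VP [V fell] [CP [C that] [S [NP [NP [Pron she]] [Conj and] [NP [Det some] [AP [Adj young]] [N reviewer]]] [VP [VP [V cited] [CP [C that] [S [NP [Pron they]] [VP [V arrived]]]]] [Conj and] [VP [V fell]]]]]]]
The trees differ in how a recursive rule is bracketed over the same span.

3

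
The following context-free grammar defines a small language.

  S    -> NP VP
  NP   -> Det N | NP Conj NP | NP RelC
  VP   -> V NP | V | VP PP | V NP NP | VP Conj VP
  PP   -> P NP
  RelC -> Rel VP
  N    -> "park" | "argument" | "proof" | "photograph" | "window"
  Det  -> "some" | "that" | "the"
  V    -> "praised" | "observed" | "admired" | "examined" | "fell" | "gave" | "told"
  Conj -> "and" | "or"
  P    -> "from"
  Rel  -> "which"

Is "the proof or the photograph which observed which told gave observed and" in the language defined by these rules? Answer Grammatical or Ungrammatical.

For S → NP VP, every NP-prefix leaves a non-VP remainder: after 'the proof' the remainder is not a VP; after 'the proof or the photograph' the remainder is not a VP; after 'the proof or the photograph which observed' the remainder is not a VP (and 1 more).

Ungrammatical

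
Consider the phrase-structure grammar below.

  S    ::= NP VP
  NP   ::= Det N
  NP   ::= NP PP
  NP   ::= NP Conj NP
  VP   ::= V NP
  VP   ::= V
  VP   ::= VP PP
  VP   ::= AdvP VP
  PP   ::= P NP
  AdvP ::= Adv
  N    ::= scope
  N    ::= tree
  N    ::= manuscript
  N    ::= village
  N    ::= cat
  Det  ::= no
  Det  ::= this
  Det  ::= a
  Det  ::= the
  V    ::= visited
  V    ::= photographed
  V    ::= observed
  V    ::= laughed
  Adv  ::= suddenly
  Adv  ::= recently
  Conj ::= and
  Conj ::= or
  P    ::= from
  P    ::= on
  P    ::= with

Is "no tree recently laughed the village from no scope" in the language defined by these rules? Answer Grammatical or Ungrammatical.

Grammatical

[S [NP [Det no] [N tree]] [VP [VP [AdvP [Adv recently]] [VP [V laughed] [NP [Det the] [N village]]]] [PP [P from] [NP [Det no] [N scope]]]]]
The bracketing above is licensed at every node by one of the given productions, with S at the root.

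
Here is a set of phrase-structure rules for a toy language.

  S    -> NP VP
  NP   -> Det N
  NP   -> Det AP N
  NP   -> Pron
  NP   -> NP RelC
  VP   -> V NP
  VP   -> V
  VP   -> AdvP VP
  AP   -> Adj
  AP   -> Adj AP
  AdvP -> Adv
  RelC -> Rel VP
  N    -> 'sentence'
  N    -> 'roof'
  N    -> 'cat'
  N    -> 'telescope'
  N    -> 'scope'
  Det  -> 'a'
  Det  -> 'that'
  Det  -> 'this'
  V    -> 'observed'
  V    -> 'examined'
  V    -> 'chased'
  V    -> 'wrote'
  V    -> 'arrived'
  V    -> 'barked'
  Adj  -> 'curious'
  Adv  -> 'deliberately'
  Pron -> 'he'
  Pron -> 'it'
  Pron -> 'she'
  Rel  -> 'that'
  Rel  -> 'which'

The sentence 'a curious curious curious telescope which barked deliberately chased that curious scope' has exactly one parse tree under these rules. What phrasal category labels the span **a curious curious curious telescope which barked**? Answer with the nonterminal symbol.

S
  NP
    NP
      Det: a
      AP
        Adj: curious
        AP
          Adj: curious
          AP
            Adj: curious
      N: telescope
    RelC
      Rel: which
      VP
        V: barked
  VP
    AdvP
      Adv: deliberately
    VP
      V: chased
      NP
        Det: that
        AP
          Adj: curious
        N: scope
The span 'a curious curious curious telescope which barked' is the NP node built by NP → NP RelC.

NP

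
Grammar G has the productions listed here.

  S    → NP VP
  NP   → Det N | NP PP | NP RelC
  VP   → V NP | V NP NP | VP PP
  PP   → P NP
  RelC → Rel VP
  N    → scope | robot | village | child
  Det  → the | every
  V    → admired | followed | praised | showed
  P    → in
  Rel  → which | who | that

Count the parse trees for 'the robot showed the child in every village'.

2

The two bracketings:
[S [NP [Det the] [N robot]] [VP [V showed] [NP [NP [Det the] [N child]] [PP [P in] [NP [Det every] [N village]]]]]]
[S [NP [Det the] [N robot]] [VP [VP [V showed] [NP [Det the] [N child]]] [PP [P in] [NP [Det every] [N village]]]]]
The difference turns on whether NP → NP PP is used at the relevant span, versus an alternative expansion of NP.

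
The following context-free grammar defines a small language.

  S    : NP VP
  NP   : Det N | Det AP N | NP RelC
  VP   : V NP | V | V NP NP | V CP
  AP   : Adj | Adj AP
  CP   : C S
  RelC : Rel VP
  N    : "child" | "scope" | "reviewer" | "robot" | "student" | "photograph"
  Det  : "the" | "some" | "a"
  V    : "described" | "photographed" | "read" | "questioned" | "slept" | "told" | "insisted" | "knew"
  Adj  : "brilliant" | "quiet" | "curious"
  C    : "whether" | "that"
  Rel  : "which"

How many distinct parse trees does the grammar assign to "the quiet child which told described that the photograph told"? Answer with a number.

[S [NP [NP [Det the] [AP [Adj quiet]] [N child]] [RelC [Rel which] [VP [V told]]]] [VP [V described] [CP [C that] [S [NP [Det the] [N photograph]] [VP [V told]]]]]]
No rule offers an alternative attachment or grouping for any span, so this is the only derivation.

1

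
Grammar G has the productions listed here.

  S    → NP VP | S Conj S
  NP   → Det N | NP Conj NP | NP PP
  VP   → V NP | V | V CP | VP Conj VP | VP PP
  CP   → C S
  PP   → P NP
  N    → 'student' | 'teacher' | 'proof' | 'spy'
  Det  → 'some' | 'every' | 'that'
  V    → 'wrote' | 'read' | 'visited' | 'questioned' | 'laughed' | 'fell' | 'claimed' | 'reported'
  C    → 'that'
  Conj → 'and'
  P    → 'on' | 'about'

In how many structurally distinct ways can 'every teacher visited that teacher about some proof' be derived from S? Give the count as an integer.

2

The two bracketings:
[S [NP [Det every] [N teacher]] [VP [V visited] [NP [NP [Det that] [N teacher]] [PP [P about] [NP [Det some] [N proof]]]]]]
[S [NP [Det every] [N teacher]] [VP [VP [V visited] [NP [Det that] [N teacher]]] [PP [P about] [NP [Det some] [N proof]]]]]
The difference turns on whether NP → NP PP is used at the relevant span, versus an alternative expansion of NP.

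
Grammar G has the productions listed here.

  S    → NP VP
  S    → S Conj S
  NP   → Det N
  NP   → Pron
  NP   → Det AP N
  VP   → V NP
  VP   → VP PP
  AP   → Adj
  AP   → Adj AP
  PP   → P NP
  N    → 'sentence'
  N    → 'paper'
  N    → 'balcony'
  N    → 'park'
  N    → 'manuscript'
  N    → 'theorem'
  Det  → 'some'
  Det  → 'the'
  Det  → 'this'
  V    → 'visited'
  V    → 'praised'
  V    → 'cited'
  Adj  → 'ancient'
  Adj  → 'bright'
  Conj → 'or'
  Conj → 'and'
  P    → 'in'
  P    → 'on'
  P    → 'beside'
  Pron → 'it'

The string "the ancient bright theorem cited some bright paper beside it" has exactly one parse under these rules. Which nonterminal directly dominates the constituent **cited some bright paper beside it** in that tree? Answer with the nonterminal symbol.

S
  NP
    Det: the
    AP
      Adj: ancient
      AP
        Adj: bright
    N: theorem
  VP
    VP
      V: cited
      NP
        Det: some
        AP
          Adj: bright
        N: paper
    PP
      P: beside
      NP
        Pron: it
The span 'cited some bright paper beside it' is the VP node built by VP → VP PP.
Its mother is the S built by S → NP VP.

S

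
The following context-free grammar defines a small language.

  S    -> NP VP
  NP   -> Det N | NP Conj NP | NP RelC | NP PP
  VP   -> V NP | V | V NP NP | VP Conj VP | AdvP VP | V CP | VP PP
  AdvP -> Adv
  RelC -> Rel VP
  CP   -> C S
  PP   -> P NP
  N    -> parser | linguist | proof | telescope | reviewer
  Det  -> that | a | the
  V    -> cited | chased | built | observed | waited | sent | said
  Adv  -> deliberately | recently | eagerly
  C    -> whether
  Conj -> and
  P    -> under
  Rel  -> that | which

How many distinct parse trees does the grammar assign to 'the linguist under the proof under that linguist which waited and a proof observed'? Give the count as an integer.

Two of the 9 distinct bracketings:
[S [NP [NP [NP [NP [Det the] [N linguist]] [PP [P under] [NP [NP [Det the] [N proof]] [PP [P under] [NP [Det that] [N linguist]]]]]] [RelC [Rel which] [VP [V waited]]]] [Conj and] [NP [Det a] [N proof]]] [VP [V observed]]]
[S [NP [NP [NP [NP [NP [Det the] [N linguist]] [PP [P under] [NP [Det the] [N proof]]]] [PP [P under] [NP [Det that] [N linguist]]]] [RelC [Rel which] [VP [V waited]]]] [Conj and] [NP [Det a] [N proof]]] [VP [V observed]]]
The trees differ in how a recursive rule is bracketed over the same span.

9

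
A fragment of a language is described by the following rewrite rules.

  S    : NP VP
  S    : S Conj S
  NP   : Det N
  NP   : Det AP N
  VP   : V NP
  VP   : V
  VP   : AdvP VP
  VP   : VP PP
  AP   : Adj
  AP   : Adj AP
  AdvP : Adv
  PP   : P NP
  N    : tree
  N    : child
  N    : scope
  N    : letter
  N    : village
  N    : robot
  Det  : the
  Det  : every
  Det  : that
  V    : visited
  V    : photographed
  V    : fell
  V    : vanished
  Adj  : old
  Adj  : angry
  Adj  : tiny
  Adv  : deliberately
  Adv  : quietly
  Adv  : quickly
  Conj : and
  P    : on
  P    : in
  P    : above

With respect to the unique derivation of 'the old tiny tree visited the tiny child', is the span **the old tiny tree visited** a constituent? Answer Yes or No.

No

[S [NP [Det the] [AP [Adj old] [AP [Adj tiny]]] [N tree]] [VP [V visited] [NP [Det the] [AP [Adj tiny]] [N child]]]]
The smallest constituent containing 'the old tiny tree visited' is the S spanning 'the old tiny tree visited the tiny child'; no single node in the tree dominates exactly the given words.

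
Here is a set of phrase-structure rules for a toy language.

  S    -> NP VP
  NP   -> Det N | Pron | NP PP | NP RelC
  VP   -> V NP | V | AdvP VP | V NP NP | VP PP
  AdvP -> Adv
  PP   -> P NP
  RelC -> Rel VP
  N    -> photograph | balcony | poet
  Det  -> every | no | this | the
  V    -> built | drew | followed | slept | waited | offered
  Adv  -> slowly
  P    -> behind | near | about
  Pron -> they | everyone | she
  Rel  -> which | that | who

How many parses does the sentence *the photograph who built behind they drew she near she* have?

4

Two of the 4 distinct bracketings:
[S [NP [NP [NP [Det the] [N photograph]] [RelC [Rel who] [VP [V built]]]] [PP [P behind] [NP [Pron they]]]] [VP [V drew] [NP [NP [Pron she]] [PP [P near] [NP [Pron she]]]]]]
[S [NP [NP [NP [Det the] [N photograph]] [RelC [Rel who] [VP [V built]]]] [PP [P behind] [NP [Pron they]]]] [VP [VP [V drew] [NP [Pron she]]] [PP [P near] [NP [Pron she]]]]]
The difference turns on whether VP → VP PP is used at the relevant span, versus an alternative expansion of VP.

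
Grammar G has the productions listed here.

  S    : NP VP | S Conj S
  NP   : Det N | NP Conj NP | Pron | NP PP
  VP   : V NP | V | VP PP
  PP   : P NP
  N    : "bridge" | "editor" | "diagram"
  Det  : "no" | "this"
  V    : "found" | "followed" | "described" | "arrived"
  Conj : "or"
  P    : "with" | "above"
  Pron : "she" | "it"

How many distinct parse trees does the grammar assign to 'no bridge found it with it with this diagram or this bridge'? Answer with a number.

9

Two of the 9 distinct bracketings:
[S [NP [Det no] [N bridge]] [VP [V found] [NP [NP [NP [Pron it]] [PP [P with] [NP [NP [Pron it]] [PP [P with] [NP [Det this] [N diagram]]]]]] [Conj or] [NP [Det this] [N bridge]]]]]
[S [NP [Det no] [N bridge]] [VP [V found] [NP [NP [NP [NP [Pron it]] [PP [P with] [NP [Pron it]]]] [PP [P with] [NP [Det this] [N diagram]]]] [Conj or] [NP [Det this] [N bridge]]]]]
The trees differ in how a recursive rule is bracketed over the same span.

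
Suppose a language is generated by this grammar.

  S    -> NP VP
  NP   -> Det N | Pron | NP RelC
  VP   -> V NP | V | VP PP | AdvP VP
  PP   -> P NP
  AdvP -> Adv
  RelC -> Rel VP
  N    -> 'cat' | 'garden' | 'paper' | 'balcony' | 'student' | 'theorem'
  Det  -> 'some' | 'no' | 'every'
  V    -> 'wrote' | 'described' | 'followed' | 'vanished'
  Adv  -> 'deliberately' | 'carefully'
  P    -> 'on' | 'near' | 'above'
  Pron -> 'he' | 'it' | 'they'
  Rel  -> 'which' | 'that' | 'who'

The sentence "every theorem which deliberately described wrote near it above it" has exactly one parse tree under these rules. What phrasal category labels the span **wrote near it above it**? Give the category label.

S
  NP
    NP
      Det: every
      N: theorem
    RelC
      Rel: which
      VP
        AdvP
          Adv: deliberately
        VP
          V: described
  VP
    VP
      VP
        V: wrote
      PP
        P: near
        NP
          Pron: it
    PP
      P: above
      NP
        Pron: it
The span 'wrote near it above it' is the VP node built by VP → VP PP.

VP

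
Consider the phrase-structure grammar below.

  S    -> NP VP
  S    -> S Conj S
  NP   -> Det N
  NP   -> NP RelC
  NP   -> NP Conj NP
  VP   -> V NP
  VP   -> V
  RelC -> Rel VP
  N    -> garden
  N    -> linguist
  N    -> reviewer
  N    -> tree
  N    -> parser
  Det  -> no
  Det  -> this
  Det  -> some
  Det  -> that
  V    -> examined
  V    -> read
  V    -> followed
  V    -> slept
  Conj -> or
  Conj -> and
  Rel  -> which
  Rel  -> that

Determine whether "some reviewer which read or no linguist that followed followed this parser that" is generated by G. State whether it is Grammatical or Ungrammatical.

Ungrammatical

For S → NP VP, every NP-prefix leaves a non-VP remainder: after 'some reviewer' the remainder is not a VP; after 'some reviewer which read' the remainder is not a VP; after 'some reviewer which read or no linguist' the remainder is not a VP (and 1 more). The alternative S rule S → S Conj S likewise has no satisfying split.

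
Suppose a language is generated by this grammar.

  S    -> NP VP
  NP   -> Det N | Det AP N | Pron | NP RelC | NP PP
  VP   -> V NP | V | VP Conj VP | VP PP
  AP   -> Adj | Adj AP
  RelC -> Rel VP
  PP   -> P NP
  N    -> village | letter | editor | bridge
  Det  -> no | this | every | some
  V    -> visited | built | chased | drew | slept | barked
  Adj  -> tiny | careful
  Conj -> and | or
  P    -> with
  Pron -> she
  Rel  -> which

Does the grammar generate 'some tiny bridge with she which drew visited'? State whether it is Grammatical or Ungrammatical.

Grammatical

S
  NP
    NP
      NP
        Det: some
        AP
          Adj: tiny
        N: bridge
      PP
        P: with
        NP
          Pron: she
    RelC
      Rel: which
      VP
        V: drew
  VP
    V: visited
The bracketing above is licensed at every node by one of the given productions, with S at the root.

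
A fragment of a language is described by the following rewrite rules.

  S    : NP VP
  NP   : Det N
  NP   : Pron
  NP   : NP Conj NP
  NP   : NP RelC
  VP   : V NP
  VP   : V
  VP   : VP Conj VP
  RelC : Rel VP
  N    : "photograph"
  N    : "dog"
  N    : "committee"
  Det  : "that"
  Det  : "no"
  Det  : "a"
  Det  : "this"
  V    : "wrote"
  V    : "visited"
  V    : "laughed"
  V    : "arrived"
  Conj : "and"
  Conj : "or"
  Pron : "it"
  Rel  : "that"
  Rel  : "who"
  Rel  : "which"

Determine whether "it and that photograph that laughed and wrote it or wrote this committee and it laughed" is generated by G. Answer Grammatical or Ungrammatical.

[S [NP [NP [Pron it]] [Conj and] [NP [NP [NP [Det that] [N photograph]] [RelC [Rel that] [VP [VP [V laughed]] [Conj and] [VP [VP [V wrote] [NP [Pron it]]] [Conj or] [VP [V wrote] [NP [Det this] [N committee]]]]]]] [Conj and] [NP [Pron it]]]] [VP [V laughed]]]
Each bracket corresponds to one application of a listed rule, so the string is derivable from S.

Grammatical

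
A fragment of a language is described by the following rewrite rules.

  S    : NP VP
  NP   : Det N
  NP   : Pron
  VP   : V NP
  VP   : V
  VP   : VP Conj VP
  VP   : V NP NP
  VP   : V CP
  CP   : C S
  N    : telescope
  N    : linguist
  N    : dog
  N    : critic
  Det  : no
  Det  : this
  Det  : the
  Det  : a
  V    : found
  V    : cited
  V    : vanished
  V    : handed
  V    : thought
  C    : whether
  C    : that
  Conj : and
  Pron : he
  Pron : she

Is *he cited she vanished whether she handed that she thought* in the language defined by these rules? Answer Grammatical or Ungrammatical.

For S → NP VP, the only prefix that parses as NP is 'he', but the remainder 'cited she vanished whether she handed that she thought' is not a VP under these rules.

Ungrammatical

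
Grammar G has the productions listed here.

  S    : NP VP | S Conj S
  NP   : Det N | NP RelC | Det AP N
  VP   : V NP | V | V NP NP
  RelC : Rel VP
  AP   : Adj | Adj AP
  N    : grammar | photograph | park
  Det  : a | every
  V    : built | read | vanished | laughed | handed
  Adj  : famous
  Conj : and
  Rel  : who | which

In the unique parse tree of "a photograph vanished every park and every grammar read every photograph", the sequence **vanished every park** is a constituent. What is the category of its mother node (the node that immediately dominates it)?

S
  S
    NP
      Det: a
      N: photograph
    VP
      V: vanished
      NP
        Det: every
        N: park
  Conj: and
  S
    NP
      Det: every
      N: grammar
    VP
      V: read
      NP
        Det: every
        N: photograph
The span 'vanished every park' is the VP node built by VP → V NP.
Its mother is the S built by S → NP VP.

S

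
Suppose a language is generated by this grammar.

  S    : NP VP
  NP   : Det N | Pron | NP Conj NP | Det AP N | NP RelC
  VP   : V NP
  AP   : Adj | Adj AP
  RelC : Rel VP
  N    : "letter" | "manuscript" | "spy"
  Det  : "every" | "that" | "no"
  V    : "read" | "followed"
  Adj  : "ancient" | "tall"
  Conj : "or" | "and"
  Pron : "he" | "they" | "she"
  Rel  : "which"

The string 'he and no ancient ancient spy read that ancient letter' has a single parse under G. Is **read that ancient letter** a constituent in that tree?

Yes

[S [NP [NP [Pron he]] [Conj and] [NP [Det no] [AP [Adj ancient] [AP [Adj ancient]]] [N spy]]] [VP [V read] [NP [Det that] [AP [Adj ancient]] [N letter]]]]
The words 'read that ancient letter' are exhaustively dominated by a single VP node (built by VP → V NP), so they form a constituent.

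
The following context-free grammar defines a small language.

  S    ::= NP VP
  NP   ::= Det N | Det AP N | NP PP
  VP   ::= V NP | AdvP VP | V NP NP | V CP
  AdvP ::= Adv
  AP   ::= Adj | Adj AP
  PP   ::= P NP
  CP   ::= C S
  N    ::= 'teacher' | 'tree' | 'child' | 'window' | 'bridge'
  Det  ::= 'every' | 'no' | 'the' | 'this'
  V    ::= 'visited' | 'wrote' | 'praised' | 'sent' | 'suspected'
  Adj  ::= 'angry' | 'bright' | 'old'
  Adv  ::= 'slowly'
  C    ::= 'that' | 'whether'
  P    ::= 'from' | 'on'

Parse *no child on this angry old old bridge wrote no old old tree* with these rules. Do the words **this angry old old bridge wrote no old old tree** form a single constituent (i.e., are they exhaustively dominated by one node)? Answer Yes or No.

No

[S [NP [NP [Det no] [N child]] [PP [P on] [NP [Det this] [AP [Adj angry] [AP [Adj old] [AP [Adj old]]]] [N bridge]]]] [VP [V wrote] [NP [Det no] [AP [Adj old] [AP [Adj old]]] [N tree]]]]
The smallest constituent containing 'this angry old old bridge wrote no old old tree' is the S spanning 'no child on this angry old old bridge wrote no old old tree'; no single node in the tree dominates exactly the given words.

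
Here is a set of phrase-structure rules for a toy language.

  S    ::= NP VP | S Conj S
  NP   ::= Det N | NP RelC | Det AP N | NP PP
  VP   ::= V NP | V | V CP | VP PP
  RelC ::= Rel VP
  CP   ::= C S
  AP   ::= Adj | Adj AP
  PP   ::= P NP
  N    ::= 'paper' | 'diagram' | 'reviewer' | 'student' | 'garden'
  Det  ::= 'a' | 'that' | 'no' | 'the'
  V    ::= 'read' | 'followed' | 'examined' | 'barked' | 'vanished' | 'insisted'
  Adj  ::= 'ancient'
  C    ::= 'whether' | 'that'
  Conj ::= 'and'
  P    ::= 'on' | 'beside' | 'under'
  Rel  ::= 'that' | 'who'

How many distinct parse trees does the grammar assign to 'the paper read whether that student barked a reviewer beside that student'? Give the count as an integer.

Two of the 3 distinct bracketings:
[S [NP [Det the] [N paper]] [VP [V read] [CP [C whether] [S [NP [Det that] [N student]] [VP [V barked] [NP [NP [Det a] [N reviewer]] [PP [P beside] [NP [Det that] [N student]]]]]]]]]
[S [NP [Det the] [N paper]] [VP [V read] [CP [C whether] [S [NP [Det that] [N student]] [VP [VP [V barked] [NP [Det a] [N reviewer]]] [PP [P beside] [NP [Det that] [N student]]]]]]]]
The difference turns on whether NP → NP PP is used at the relevant span, versus an alternative expansion of NP.

3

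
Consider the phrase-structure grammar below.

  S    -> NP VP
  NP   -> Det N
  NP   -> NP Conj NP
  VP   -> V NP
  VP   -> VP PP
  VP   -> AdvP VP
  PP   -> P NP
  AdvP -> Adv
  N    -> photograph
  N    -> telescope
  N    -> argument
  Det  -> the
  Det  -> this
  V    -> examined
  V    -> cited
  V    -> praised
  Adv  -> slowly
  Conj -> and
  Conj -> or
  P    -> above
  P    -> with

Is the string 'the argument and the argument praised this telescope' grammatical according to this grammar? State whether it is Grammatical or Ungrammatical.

S
  NP
    NP
      Det: the
      N: argument
    Conj: and
    NP
      Det: the
      N: argument
  VP
    V: praised
    NP
      Det: this
      N: telescope
The bracketing above is licensed at every node by one of the given productions, with S at the root.

Grammatical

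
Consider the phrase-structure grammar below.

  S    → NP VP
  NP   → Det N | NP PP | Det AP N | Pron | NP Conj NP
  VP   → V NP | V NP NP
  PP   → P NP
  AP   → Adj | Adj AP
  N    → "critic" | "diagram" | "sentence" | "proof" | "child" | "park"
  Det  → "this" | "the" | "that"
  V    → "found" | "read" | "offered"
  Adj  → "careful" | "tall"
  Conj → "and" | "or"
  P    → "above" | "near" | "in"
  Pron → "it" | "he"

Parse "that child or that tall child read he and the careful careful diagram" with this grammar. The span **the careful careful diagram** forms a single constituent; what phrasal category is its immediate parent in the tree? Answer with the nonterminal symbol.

S
  NP
    NP
      Det: that
      N: child
    Conj: or
    NP
      Det: that
      AP
        Adj: tall
      N: child
  VP
    V: read
    NP
      NP
        Pron: he
      Conj: and
      NP
        Det: the
        AP
          Adj: careful
          AP
            Adj: careful
        N: diagram
The span 'the careful careful diagram' is the NP node built by NP → Det AP N.
Its mother is the NP built by NP → NP Conj NP.

NP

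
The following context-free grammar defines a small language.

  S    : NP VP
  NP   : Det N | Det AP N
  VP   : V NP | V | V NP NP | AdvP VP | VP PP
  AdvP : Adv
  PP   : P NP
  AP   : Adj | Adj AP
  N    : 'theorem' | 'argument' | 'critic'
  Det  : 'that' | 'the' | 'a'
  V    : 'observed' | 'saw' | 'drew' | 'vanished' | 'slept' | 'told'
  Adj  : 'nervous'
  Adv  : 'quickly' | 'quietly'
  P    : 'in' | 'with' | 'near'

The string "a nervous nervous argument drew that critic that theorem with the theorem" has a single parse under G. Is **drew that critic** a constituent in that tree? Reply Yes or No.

[S [NP [Det a] [AP [Adj nervous] [AP [Adj nervous]]] [N argument]] [VP [VP [V drew] [NP [Det that] [N critic]] [NP [Det that] [N theorem]]] [PP [P with] [NP [Det the] [N theorem]]]]]
The smallest constituent containing 'drew that critic' is the VP spanning 'drew that critic that theorem'; no single node in the tree dominates exactly the given words.

No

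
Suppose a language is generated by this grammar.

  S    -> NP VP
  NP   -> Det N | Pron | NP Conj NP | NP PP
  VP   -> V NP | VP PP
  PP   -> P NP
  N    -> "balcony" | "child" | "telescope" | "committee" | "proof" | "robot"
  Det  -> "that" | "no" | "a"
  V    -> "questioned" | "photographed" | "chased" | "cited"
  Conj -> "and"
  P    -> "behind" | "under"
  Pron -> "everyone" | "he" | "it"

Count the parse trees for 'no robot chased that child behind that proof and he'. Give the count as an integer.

Two of the 3 distinct bracketings:
[S [NP [Det no] [N robot]] [VP [V chased] [NP [NP [NP [Det that] [N child]] [PP [P behind] [NP [Det that] [N proof]]]] [Conj and] [NP [Pron he]]]]]
[S [NP [Det no] [N robot]] [VP [V chased] [NP [NP [Det that] [N child]] [PP [P behind] [NP [NP [Det that] [N proof]] [Conj and] [NP [Pron he]]]]]]]
The trees differ in how a recursive rule is bracketed over the same span.

3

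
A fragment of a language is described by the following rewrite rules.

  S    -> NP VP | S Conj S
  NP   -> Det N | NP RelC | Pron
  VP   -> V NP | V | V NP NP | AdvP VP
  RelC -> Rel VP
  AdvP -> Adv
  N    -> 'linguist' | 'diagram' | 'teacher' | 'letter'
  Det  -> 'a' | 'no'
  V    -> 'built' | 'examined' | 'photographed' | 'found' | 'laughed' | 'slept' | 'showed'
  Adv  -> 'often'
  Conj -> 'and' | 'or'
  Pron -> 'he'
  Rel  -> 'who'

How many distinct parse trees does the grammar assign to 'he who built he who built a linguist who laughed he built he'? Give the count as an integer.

Two of the 11 distinct bracketings:
[S [NP [NP [Pron he]] [RelC [Rel who] [VP [V built] [NP [NP [Pron he]] [RelC [Rel who] [VP [V built] [NP [NP [Det a] [N linguist]] [RelC [Rel who] [VP [V laughed] [NP [Pron he]]]]]]]]]]] [VP [V built] [NP [Pron he]]]]
[S [NP [NP [Pron he]] [RelC [Rel who] [VP [V built] [NP [NP [Pron he]] [RelC [Rel who] [VP [V built] [NP [NP [Det a] [N linguist]] [RelC [Rel who] [VP [V laughed]]]] [NP [Pron he]]]]]]]] [VP [V built] [NP [Pron he]]]]
The difference turns on whether VP → V is used at the relevant span, versus an alternative expansion of VP.

11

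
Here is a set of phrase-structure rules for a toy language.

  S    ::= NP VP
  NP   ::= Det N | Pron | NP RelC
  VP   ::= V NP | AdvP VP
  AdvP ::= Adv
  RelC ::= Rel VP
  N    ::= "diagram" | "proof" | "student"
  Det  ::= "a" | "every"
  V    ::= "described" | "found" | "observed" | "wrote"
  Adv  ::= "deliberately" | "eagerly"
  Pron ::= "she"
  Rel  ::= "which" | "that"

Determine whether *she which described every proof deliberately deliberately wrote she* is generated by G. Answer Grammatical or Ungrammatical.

Grammatical

S
  NP
    NP
      Pron: she
    RelC
      Rel: which
      VP
        V: described
        NP
          Det: every
          N: proof
  VP
    AdvP
      Adv: deliberately
    VP
      AdvP
        Adv: deliberately
      VP
        V: wrote
        NP
          Pron: she
Every word is introduced by a lexical rule and the phrasal rules combine the resulting categories into a single S.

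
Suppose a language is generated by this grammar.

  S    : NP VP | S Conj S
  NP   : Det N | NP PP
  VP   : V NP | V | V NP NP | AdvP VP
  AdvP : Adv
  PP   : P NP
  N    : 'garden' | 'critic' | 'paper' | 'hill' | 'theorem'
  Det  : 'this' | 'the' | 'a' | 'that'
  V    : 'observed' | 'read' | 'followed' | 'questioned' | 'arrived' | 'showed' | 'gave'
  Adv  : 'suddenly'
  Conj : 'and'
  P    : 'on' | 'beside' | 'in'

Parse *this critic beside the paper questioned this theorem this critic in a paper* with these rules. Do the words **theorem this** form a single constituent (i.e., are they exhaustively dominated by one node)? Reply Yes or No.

[S [NP [NP [Det this] [N critic]] [PP [P beside] [NP [Det the] [N paper]]]] [VP [V questioned] [NP [Det this] [N theorem]] [NP [NP [Det this] [N critic]] [PP [P in] [NP [Det a] [N paper]]]]]]
The smallest constituent containing 'theorem this' is the VP spanning 'questioned this theorem this critic in a paper'; no single node in the tree dominates exactly the given words.

No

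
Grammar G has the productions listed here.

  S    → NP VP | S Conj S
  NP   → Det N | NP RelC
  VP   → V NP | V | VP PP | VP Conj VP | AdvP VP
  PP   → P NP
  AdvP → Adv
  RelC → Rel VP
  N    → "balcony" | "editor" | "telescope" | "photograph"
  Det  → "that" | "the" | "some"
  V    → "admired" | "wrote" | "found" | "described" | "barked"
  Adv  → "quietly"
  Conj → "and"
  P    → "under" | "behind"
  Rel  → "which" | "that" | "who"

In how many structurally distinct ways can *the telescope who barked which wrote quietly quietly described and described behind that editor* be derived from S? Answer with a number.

Two of the 9 distinct bracketings:
[S [NP [NP [NP [Det the] [N telescope]] [RelC [Rel who] [VP [V barked]]]] [RelC [Rel which] [VP [V wrote]]]] [VP [VP [VP [AdvP [Adv quietly]] [VP [AdvP [Adv quietly]] [VP [V described]]]] [Conj and] [VP [V described]]] [PP [P behind] [NP [Det that] [N editor]]]]]
[S [NP [NP [NP [Det the] [N telescope]] [RelC [Rel who] [VP [V barked]]]] [RelC [Rel which] [VP [V wrote]]]] [VP [VP [AdvP [Adv quietly]] [VP [VP [AdvP [Adv quietly]] [VP [V described]]] [Conj and] [VP [V described]]]] [PP [P behind] [NP [Det that] [N editor]]]]]
The trees differ in how a recursive rule is bracketed over the same span.

9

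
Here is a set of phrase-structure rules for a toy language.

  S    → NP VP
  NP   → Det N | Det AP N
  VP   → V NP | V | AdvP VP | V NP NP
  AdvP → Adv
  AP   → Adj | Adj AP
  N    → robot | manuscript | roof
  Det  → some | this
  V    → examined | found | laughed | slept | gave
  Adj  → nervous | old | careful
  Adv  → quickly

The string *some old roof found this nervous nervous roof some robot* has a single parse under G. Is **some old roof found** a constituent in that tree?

No

[S [NP [Det some] [AP [Adj old]] [N roof]] [VP [V found] [NP [Det this] [AP [Adj nervous] [AP [Adj nervous]]] [N roof]] [NP [Det some] [N robot]]]]
The smallest constituent containing 'some old roof found' is the S spanning 'some old roof found this nervous nervous roof some robot'; no single node in the tree dominates exactly the given words.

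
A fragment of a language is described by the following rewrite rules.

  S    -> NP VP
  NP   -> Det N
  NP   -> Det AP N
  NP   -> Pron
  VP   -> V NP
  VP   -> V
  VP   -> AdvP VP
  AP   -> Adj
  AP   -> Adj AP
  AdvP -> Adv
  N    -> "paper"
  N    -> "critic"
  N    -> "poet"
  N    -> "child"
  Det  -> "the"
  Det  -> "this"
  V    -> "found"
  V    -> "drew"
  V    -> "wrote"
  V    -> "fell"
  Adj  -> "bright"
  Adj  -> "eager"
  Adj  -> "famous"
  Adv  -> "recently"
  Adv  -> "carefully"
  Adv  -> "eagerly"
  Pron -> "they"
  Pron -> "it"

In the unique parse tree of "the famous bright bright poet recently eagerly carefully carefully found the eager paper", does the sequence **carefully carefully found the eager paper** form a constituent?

Yes

[S [NP [Det the] [AP [Adj famous] [AP [Adj bright] [AP [Adj bright]]]] [N poet]] [VP [AdvP [Adv recently]] [VP [AdvP [Adv eagerly]] [VP [AdvP [Adv carefully]] [VP [AdvP [Adv carefully]] [VP [V found] [NP [Det the] [AP [Adj eager]] [N paper]]]]]]]]
The words 'carefully carefully found the eager paper' are exhaustively dominated by a single VP node (built by VP → AdvP VP), so they form a constituent.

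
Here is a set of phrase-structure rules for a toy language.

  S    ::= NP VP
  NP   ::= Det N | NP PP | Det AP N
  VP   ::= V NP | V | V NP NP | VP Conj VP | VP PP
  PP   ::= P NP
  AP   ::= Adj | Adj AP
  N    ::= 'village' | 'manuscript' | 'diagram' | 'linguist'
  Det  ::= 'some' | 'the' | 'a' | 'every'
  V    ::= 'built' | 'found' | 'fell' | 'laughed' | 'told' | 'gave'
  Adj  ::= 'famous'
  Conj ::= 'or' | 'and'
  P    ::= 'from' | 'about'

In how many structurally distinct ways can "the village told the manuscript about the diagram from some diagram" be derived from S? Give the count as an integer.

5

Two of the 5 distinct bracketings:
[S [NP [Det the] [N village]] [VP [V told] [NP [NP [Det the] [N manuscript]] [PP [P about] [NP [NP [Det the] [N diagram]] [PP [P from] [NP [Det some] [N diagram]]]]]]]]
[S [NP [Det the] [N village]] [VP [V told] [NP [NP [NP [Det the] [N manuscript]] [PP [P about] [NP [Det the] [N diagram]]]] [PP [P from] [NP [Det some] [N diagram]]]]]]
The trees differ in how a recursive rule is bracketed over the same span.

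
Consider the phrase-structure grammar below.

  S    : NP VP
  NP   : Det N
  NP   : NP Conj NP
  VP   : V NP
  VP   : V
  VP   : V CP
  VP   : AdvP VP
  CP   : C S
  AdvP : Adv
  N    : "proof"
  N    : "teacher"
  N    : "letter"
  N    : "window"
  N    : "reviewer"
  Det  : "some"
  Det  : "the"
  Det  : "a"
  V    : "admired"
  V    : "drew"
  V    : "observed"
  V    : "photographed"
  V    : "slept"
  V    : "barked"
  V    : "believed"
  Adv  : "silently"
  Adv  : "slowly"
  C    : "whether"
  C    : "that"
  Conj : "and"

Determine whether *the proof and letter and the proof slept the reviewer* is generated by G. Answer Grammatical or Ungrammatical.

A Conj word can never sit immediately before an N word in any string this grammar generates, so the substring 'and letter' rules out a derivation.

Ungrammatical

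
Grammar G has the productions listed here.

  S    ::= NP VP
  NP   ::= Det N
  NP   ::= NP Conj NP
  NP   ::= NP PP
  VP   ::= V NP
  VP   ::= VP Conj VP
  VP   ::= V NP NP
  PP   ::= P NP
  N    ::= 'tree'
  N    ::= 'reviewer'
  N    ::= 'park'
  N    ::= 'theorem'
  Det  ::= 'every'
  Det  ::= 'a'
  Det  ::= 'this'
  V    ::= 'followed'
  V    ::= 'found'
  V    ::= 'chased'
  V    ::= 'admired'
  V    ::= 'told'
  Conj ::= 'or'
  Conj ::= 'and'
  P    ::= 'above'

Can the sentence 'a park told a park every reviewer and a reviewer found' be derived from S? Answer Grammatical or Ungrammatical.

Ungrammatical

For S → NP VP, the only prefix that parses as NP is 'a park', but the remainder 'told a park every reviewer and a reviewer found' is not a VP under these rules.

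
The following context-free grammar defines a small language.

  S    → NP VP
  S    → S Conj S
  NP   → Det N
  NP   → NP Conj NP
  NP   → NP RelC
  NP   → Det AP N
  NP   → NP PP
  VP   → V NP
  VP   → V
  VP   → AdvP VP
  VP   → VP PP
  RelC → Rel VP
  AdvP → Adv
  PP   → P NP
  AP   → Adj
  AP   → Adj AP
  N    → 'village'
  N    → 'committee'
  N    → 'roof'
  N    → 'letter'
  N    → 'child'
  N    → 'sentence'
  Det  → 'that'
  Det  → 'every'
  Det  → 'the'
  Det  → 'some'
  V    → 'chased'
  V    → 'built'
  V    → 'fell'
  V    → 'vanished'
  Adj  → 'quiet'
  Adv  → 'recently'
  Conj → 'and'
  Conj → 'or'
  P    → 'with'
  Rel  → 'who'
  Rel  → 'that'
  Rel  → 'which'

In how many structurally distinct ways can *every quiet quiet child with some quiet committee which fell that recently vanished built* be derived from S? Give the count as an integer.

3

Two of the 3 distinct bracketings:
[S [NP [NP [NP [NP [Det every] [AP [Adj quiet] [AP [Adj quiet]]] [N child]] [PP [P with] [NP [Det some] [AP [Adj quiet]] [N committee]]]] [RelC [Rel which] [VP [V fell]]]] [RelC [Rel that] [VP [AdvP [Adv recently]] [VP [V vanished]]]]] [VP [V built]]]
[S [NP [NP [NP [Det every] [AP [Adj quiet] [AP [Adj quiet]]] [N child]] [PP [P with] [NP [NP [Det some] [AP [Adj quiet]] [N committee]] [RelC [Rel which] [VP [V fell]]]]]] [RelC [Rel that] [VP [AdvP [Adv recently]] [VP [V vanished]]]]] [VP [V built]]]
The trees differ in how a recursive rule is bracketed over the same span.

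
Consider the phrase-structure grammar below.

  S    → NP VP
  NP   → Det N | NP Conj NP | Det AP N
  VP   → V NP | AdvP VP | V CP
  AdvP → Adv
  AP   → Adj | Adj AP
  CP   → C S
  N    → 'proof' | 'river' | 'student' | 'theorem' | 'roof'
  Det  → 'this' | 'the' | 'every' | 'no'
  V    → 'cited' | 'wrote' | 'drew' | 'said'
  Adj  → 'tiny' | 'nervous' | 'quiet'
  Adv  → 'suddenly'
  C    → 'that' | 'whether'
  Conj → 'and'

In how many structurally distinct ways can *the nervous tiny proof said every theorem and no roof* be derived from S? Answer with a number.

[S [NP [Det the] [AP [Adj nervous] [AP [Adj tiny]]] [N proof]] [VP [V said] [NP [NP [Det every] [N theorem]] [Conj and] [NP [Det no] [N roof]]]]]
No rule offers an alternative attachment or grouping for any span, so this is the only derivation.

1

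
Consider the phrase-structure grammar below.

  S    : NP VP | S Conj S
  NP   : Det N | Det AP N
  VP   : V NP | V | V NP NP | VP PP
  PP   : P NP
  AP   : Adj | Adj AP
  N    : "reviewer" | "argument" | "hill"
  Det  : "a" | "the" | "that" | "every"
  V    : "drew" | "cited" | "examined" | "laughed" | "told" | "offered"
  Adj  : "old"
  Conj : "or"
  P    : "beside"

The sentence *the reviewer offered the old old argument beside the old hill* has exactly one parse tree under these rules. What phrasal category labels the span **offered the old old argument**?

[S [NP [Det the] [N reviewer]] [VP [VP [V offered] [NP [Det the] [AP [Adj old] [AP [Adj old]]] [N argument]]] [PP [P beside] [NP [Det the] [AP [Adj old]] [N hill]]]]]
The span 'offered the old old argument' is the VP node built by VP → V NP.

VP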